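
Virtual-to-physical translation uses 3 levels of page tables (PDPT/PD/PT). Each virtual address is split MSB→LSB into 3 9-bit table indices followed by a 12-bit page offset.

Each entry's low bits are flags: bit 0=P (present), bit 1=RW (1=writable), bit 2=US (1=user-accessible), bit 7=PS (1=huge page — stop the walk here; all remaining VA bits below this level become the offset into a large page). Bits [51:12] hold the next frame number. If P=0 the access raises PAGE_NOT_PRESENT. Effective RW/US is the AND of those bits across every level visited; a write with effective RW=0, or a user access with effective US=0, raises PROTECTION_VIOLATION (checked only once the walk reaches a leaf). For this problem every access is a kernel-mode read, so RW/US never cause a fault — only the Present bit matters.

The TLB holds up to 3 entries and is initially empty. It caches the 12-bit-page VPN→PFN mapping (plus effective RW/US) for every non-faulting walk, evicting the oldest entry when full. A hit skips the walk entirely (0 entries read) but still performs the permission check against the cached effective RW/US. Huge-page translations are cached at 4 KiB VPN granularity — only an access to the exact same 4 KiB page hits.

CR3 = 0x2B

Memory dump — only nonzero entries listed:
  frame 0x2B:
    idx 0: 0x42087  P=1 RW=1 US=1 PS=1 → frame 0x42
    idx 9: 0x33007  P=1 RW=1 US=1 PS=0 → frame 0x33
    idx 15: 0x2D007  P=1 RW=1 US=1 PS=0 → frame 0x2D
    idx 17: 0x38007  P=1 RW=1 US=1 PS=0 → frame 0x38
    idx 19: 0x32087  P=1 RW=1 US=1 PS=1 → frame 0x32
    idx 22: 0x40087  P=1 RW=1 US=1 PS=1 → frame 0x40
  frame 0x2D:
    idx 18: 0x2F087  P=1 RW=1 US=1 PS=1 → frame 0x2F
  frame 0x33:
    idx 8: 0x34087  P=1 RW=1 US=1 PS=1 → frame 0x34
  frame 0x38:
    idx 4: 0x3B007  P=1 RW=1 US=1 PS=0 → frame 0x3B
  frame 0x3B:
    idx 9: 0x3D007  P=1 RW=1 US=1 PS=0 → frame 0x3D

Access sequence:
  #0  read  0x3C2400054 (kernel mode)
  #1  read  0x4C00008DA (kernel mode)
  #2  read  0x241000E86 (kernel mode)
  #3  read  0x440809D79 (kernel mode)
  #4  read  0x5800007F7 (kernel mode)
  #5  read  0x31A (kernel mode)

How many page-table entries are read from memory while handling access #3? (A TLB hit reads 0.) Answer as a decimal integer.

Trace:
#0 VA=0x3C2400054 (r,kernel):
  L0 @0x2B[15] → 0x2D007  P=1,RW=1,US=1,PS=0
  L1 @0x2D[18] → 0x2F087  P=1,RW=1,US=1,PS=1
  → PA=0x2F054 (huge @L1)  (2 entries read)
#1 VA=0x4C00008DA (r,kernel):
  L0 @0x2B[19] → 0x32087  P=1,RW=1,US=1,PS=1
  → PA=0x328DA (huge @L0)  (1 entries read)
#2 VA=0x241000E86 (r,kernel):
  L0 @0x2B[9] → 0x33007  P=1,RW=1,US=1,PS=0
  L1 @0x33[8] → 0x34087  P=1,RW=1,US=1,PS=1
  → PA=0x34E86 (huge @L1)  (2 entries read)
#3 VA=0x440809D79 (r,kernel):
  L0 @0x2B[17] → 0x38007  P=1,RW=1,US=1,PS=0
  L1 @0x38[4] → 0x3B007  P=1,RW=1,US=1,PS=0
  L2 @0x3B[9] → 0x3D007  P=1,RW=1,US=1,PS=0
  → PA=0x3DD79  (3 entries read)
#4 VA=0x5800007F7 (r,kernel):
  L0 @0x2B[22] → 0x40087  P=1,RW=1,US=1,PS=1
  → PA=0x407F7 (huge @L0)  (1 entries read)
#5 VA=0x31A (r,kernel):
  L0 @0x2B[0] → 0x42087  P=1,RW=1,US=1,PS=1
  → PA=0x4231A (huge @L0)  (1 entries read)

Entries read for #3: 3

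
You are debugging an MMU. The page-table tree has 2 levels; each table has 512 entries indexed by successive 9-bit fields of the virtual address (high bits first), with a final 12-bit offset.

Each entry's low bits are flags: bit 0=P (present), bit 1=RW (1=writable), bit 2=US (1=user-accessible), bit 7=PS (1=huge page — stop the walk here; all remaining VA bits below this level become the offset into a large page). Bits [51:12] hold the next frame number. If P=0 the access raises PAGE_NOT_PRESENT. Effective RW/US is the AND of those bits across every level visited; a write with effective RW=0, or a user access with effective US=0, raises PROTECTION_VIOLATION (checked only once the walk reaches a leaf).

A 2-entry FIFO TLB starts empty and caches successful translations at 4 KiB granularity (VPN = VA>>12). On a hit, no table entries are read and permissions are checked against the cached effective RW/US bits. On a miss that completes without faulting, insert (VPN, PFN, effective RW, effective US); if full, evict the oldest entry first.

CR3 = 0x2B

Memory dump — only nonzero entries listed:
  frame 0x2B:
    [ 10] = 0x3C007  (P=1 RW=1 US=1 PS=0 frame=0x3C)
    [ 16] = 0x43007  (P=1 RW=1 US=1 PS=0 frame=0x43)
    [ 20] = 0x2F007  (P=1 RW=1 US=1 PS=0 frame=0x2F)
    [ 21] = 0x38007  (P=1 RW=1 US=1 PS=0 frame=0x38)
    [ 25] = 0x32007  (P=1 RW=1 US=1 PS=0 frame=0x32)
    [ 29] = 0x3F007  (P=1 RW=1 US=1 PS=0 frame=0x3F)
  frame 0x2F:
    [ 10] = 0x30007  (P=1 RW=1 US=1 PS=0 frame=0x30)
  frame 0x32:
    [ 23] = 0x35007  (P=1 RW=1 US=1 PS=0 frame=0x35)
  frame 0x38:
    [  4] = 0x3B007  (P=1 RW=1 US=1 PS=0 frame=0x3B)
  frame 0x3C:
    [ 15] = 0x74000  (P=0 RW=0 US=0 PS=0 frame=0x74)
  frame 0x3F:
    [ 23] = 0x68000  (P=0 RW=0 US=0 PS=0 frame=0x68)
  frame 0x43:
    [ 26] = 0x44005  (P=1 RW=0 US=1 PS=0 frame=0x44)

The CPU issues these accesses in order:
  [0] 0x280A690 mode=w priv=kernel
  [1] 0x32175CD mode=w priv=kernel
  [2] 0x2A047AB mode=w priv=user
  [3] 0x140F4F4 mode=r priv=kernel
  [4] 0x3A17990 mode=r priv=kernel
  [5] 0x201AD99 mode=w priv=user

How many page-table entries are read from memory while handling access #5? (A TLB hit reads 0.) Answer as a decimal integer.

Walk each access:
#0 VA=0x280A690 (w,kernel):
  L0: frame=0x2B idx=20 entry=0x2F007 [P=1 RW=1 US=1 PS=0]
  L1: frame=0x2F idx=10 entry=0x30007 [P=1 RW=1 US=1 PS=0]
  → PA=0x30690  (2 entries read)
#1 VA=0x32175CD (w,kernel):
  L0: frame=0x2B idx=25 entry=0x32007 [P=1 RW=1 US=1 PS=0]
  L1: frame=0x32 idx=23 entry=0x35007 [P=1 RW=1 US=1 PS=0]
  → PA=0x355CD  (2 entries read)
#2 VA=0x2A047AB (w,user):
  L0: frame=0x2B idx=21 entry=0x38007 [P=1 RW=1 US=1 PS=0]
  L1: frame=0x38 idx=4 entry=0x3B007 [P=1 RW=1 US=1 PS=0]
  → PA=0x3B7AB  (2 entries read)
#3 VA=0x140F4F4 (r,kernel):
  L0: frame=0x2B idx=10 entry=0x3C007 [P=1 RW=1 US=1 PS=0]
  L1: frame=0x3C idx=15 entry=0x74000 [P=0 RW=0 US=0 PS=0]
  ⇒ fault: PAGE_NOT_PRESENT  — 2 lookups
#4 VA=0x3A17990 (r,kernel):
  L0: frame=0x2B idx=29 entry=0x3F007 [P=1 RW=1 US=1 PS=0]
  L1: frame=0x3F idx=23 entry=0x68000 [P=0 RW=0 US=0 PS=0]
  ⇒ fault: PAGE_NOT_PRESENT  — 2 lookups
#5 VA=0x201AD99 (w,user):
  L0: frame=0x2B idx=16 entry=0x43007 [P=1 RW=1 US=1 PS=0]
  L1: frame=0x43 idx=26 entry=0x44005 [P=1 RW=0 US=1 PS=0]
  ⇒ fault: PROTECTION_VIOLATION  — 2 lookups

Entries read for #5: 2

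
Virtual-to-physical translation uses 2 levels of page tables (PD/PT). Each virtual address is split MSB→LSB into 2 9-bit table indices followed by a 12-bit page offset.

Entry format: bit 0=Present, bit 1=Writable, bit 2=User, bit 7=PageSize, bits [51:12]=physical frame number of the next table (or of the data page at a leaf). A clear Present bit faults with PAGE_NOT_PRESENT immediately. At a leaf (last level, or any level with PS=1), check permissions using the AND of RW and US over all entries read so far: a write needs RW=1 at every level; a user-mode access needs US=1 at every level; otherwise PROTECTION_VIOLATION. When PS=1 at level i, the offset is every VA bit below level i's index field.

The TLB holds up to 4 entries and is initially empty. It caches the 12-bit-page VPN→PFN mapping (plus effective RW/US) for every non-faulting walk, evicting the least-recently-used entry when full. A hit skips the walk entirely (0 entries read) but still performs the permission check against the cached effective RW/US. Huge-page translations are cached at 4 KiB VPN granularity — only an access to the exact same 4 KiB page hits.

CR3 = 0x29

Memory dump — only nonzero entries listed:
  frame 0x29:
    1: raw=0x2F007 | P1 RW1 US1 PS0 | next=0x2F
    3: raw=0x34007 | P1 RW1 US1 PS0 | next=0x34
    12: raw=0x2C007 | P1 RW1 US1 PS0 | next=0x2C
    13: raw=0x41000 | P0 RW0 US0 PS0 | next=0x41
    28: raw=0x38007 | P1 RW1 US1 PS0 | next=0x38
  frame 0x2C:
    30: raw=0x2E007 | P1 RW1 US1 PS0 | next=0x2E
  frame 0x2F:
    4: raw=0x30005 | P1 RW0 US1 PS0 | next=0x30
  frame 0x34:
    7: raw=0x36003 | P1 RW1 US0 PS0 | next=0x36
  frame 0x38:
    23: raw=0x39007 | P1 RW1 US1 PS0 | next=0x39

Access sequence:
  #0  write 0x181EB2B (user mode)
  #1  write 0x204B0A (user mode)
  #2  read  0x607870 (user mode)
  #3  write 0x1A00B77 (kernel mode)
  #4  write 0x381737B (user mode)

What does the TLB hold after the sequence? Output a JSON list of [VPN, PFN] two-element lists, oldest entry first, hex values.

Per-access translation:
#0 VA=0x181EB2B (w,user):
  [0] read 0x29 idx=12: raw=0x2C007 flags P=1 W=1 U=1 S=0
  [1] read 0x2C idx=30: raw=0x2E007 flags P=1 W=1 U=1 S=0
  → PA=0x2EB2B  (2 entries read)
#1 VA=0x204B0A (w,user):
  [0] read 0x29 idx=1: raw=0x2F007 flags P=1 W=1 U=1 S=0
  [1] read 0x2F idx=4: raw=0x30005 flags P=1 W=0 U=1 S=0
  → PROTECTION_VIOLATION  (2 entries read)
#2 VA=0x607870 (r,user):
  [0] read 0x29 idx=3: raw=0x34007 flags P=1 W=1 U=1 S=0
  [1] read 0x34 idx=7: raw=0x36003 flags P=1 W=1 U=0 S=0
  → PROTECTION_VIOLATION  (2 entries read)
#3 VA=0x1A00B77 (w,kernel):
  [0] read 0x29 idx=13: raw=0x41000 flags P=0 W=0 U=0 S=0
  → PAGE_NOT_PRESENT  (1 entries read)
#4 VA=0x381737B (w,user):
  [0] read 0x29 idx=28: raw=0x38007 flags P=1 W=1 U=1 S=0
  [1] read 0x38 idx=23: raw=0x39007 flags P=1 W=1 U=1 S=0
  → PA=0x3937B  (2 entries read)

TLB: [["0x181E", "0x2E"], ["0x3817", "0x39"]]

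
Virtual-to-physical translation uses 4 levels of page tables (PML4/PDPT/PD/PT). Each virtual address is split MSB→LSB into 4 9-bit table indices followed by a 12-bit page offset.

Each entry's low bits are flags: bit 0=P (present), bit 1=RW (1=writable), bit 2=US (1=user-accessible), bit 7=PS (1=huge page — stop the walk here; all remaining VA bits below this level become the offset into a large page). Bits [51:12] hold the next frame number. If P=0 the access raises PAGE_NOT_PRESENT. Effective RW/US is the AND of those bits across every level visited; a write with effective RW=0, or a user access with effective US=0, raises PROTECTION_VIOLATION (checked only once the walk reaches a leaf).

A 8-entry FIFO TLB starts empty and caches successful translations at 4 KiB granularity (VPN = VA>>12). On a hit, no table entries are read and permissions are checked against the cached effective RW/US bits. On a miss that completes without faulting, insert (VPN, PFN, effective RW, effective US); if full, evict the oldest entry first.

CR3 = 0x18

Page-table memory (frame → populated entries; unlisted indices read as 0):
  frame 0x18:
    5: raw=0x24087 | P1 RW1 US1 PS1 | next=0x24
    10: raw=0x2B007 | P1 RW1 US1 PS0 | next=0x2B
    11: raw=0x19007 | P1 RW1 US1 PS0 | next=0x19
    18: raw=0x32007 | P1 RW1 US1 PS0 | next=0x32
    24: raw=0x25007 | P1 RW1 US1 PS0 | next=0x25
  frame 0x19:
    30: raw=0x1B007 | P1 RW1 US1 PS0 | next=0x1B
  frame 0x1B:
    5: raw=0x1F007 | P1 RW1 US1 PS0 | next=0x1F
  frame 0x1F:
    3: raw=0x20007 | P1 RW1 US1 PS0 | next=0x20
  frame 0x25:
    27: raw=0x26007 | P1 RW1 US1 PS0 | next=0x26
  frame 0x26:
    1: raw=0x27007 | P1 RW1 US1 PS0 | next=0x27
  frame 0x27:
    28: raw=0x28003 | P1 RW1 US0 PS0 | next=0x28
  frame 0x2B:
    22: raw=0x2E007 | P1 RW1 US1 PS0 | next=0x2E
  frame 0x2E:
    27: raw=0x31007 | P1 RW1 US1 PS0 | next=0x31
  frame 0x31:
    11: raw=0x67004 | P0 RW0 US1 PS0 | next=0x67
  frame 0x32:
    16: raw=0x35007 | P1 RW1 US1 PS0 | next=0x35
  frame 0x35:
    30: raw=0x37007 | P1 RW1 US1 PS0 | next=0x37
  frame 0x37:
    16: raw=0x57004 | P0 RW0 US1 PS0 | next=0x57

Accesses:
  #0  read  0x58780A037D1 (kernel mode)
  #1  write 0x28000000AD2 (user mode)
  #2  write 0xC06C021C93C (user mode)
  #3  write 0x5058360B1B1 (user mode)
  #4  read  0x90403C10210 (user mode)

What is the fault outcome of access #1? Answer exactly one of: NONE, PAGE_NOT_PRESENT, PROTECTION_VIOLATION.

Per-access translation:
#0 VA=0x58780A037D1 (r,kernel):
  [0] read 0x18 idx=11: raw=0x19007 flags P=1 W=1 U=1 S=0
  [1] read 0x19 idx=30: raw=0x1B007 flags P=1 W=1 U=1 S=0
  [2] read 0x1B idx=5: raw=0x1F007 flags P=1 W=1 U=1 S=0
  [3] read 0x1F idx=3: raw=0x20007 flags P=1 W=1 U=1 S=0
  ⇒ phys 0x207D1  [4 reads]
#1 VA=0x28000000AD2 (w,user):
  [0] read 0x18 idx=5: raw=0x24087 flags P=1 W=1 U=1 S=1
  ⇒ phys 0x24AD2 (huge @L0)  [1 reads]
#2 VA=0xC06C021C93C (w,user):
  [0] read 0x18 idx=24: raw=0x25007 flags P=1 W=1 U=1 S=0
  [1] read 0x25 idx=27: raw=0x26007 flags P=1 W=1 U=1 S=0
  [2] read 0x26 idx=1: raw=0x27007 flags P=1 W=1 U=1 S=0
  [3] read 0x27 idx=28: raw=0x28003 flags P=1 W=1 U=0 S=0
  ⇒ fault: PROTECTION_VIOLATION  — 4 lookups
#3 VA=0x5058360B1B1 (w,user):
  [0] read 0x18 idx=10: raw=0x2B007 flags P=1 W=1 U=1 S=0
  [1] read 0x2B idx=22: raw=0x2E007 flags P=1 W=1 U=1 S=0
  [2] read 0x2E idx=27: raw=0x31007 flags P=1 W=1 U=1 S=0
  [3] read 0x31 idx=11: raw=0x67004 flags P=0 W=0 U=1 S=0
  ⇒ fault: PAGE_NOT_PRESENT  — 4 lookups
#4 VA=0x90403C10210 (r,user):
  [0] read 0x18 idx=18: raw=0x32007 flags P=1 W=1 U=1 S=0
  [1] read 0x32 idx=16: raw=0x35007 flags P=1 W=1 U=1 S=0
  [2] read 0x35 idx=30: raw=0x37007 flags P=1 W=1 U=1 S=0
  [3] read 0x37 idx=16: raw=0x57004 flags P=0 W=0 U=1 S=0
  ⇒ fault: PAGE_NOT_PRESENT  — 4 lookups

Access #1 fault: NONE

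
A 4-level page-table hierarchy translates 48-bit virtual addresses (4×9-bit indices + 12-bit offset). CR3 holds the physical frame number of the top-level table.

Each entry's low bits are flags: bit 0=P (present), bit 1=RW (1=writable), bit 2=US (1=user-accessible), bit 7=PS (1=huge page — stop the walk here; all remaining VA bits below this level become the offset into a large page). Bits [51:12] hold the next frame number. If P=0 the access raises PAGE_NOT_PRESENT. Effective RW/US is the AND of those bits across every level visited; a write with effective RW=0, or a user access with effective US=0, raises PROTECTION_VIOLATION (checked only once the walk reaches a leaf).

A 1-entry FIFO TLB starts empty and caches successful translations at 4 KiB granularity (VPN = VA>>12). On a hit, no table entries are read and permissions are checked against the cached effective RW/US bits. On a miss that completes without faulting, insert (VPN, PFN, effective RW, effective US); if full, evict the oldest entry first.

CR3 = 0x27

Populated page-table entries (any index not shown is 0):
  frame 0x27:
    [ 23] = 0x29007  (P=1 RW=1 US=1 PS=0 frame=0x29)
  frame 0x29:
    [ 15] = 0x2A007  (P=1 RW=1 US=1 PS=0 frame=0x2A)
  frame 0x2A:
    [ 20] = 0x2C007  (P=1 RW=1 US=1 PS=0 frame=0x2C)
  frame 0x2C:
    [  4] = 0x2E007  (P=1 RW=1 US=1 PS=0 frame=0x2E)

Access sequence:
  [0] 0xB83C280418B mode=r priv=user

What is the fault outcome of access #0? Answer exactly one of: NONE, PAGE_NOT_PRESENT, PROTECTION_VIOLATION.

Per-access translation:
#0 VA=0xB83C280418B (r,user):
  lvl0: tbl 0x27, slot 23 ⇒ 0x29007 (P1/RW1/US1/PS0)
  lvl1: tbl 0x29, slot 15 ⇒ 0x2A007 (P1/RW1/US1/PS0)
  lvl2: tbl 0x2A, slot 20 ⇒ 0x2C007 (P1/RW1/US1/PS0)
  lvl3: tbl 0x2C, slot 4 ⇒ 0x2E007 (P1/RW1/US1/PS0)
  ✓ 0x2E18B  — 4 lookups

Access #0 fault: NONE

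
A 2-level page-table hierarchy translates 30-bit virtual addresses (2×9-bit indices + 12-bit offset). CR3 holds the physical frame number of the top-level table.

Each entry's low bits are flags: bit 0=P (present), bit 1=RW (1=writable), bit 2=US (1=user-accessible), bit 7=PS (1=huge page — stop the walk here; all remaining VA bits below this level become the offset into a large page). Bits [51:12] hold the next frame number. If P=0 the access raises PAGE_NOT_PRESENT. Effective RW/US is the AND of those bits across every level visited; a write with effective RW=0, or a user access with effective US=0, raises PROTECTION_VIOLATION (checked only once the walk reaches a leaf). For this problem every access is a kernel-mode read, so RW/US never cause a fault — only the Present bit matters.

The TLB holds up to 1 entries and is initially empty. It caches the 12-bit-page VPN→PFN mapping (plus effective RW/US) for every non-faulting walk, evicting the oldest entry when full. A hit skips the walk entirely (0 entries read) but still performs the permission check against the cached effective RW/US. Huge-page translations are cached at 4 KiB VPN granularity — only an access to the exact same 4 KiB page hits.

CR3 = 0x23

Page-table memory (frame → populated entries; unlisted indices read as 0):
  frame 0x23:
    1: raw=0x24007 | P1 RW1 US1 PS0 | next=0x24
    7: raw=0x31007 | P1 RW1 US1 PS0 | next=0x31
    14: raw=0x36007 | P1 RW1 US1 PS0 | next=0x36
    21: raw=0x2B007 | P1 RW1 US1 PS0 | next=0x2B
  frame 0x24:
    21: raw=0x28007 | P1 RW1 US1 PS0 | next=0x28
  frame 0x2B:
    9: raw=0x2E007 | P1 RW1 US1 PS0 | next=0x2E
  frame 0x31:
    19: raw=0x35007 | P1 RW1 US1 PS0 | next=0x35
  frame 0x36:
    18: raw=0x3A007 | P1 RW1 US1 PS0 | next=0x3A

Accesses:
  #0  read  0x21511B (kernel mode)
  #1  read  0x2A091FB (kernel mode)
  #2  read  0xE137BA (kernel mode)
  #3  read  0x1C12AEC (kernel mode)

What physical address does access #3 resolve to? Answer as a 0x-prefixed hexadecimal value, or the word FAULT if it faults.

Per-access translation:
#0 VA=0x21511B (r,kernel):
  L0: frame=0x23 idx=1 entry=0x24007 [P=1 RW=1 US=1 PS=0]
  L1: frame=0x24 idx=21 entry=0x28007 [P=1 RW=1 US=1 PS=0]
  ⇒ phys 0x2811B  [2 reads]
#1 VA=0x2A091FB (r,kernel):
  L0: frame=0x23 idx=21 entry=0x2B007 [P=1 RW=1 US=1 PS=0]
  L1: frame=0x2B idx=9 entry=0x2E007 [P=1 RW=1 US=1 PS=0]
  ⇒ phys 0x2E1FB  [2 reads]
#2 VA=0xE137BA (r,kernel):
  L0: frame=0x23 idx=7 entry=0x31007 [P=1 RW=1 US=1 PS=0]
  L1: frame=0x31 idx=19 entry=0x35007 [P=1 RW=1 US=1 PS=0]
  ⇒ phys 0x357BA  [2 reads]
#3 VA=0x1C12AEC (r,kernel):
  L0: frame=0x23 idx=14 entry=0x36007 [P=1 RW=1 US=1 PS=0]
  L1: frame=0x36 idx=18 entry=0x3A007 [P=1 RW=1 US=1 PS=0]
  ⇒ phys 0x3AAEC  [2 reads]

Access #3 PA: 0x3AAEC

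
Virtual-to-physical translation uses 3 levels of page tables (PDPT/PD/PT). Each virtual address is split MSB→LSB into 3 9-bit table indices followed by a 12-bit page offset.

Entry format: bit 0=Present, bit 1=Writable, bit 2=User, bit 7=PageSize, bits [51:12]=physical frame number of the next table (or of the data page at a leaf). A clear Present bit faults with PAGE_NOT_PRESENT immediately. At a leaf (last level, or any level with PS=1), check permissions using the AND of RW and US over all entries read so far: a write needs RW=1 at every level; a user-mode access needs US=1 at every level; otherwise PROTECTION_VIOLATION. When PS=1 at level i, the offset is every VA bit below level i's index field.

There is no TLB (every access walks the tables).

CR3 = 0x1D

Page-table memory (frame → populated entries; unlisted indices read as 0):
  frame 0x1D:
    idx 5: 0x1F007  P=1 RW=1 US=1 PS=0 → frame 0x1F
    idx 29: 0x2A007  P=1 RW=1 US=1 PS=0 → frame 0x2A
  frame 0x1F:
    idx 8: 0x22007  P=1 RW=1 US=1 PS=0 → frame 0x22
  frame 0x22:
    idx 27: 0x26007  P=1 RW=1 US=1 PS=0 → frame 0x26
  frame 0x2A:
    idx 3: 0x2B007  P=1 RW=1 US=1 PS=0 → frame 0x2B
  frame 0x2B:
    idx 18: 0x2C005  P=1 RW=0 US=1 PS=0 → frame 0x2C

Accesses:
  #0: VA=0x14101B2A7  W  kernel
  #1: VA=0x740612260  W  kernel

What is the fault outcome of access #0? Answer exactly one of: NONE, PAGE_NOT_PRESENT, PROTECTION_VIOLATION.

Per-access translation:
#0 VA=0x14101B2A7 (w,kernel):
  L0 @0x1D[5] → 0x1F007  P=1,RW=1,US=1,PS=0
  L1 @0x1F[8] → 0x22007  P=1,RW=1,US=1,PS=0
  L2 @0x22[27] → 0x26007  P=1,RW=1,US=1,PS=0
  ✓ 0x262A7  — 3 lookups
#1 VA=0x740612260 (w,kernel):
  L0 @0x1D[29] → 0x2A007  P=1,RW=1,US=1,PS=0
  L1 @0x2A[3] → 0x2B007  P=1,RW=1,US=1,PS=0
  L2 @0x2B[18] → 0x2C005  P=1,RW=0,US=1,PS=0
  → PROTECTION_VIOLATION  (3 entries read)

Access #0 fault: NONE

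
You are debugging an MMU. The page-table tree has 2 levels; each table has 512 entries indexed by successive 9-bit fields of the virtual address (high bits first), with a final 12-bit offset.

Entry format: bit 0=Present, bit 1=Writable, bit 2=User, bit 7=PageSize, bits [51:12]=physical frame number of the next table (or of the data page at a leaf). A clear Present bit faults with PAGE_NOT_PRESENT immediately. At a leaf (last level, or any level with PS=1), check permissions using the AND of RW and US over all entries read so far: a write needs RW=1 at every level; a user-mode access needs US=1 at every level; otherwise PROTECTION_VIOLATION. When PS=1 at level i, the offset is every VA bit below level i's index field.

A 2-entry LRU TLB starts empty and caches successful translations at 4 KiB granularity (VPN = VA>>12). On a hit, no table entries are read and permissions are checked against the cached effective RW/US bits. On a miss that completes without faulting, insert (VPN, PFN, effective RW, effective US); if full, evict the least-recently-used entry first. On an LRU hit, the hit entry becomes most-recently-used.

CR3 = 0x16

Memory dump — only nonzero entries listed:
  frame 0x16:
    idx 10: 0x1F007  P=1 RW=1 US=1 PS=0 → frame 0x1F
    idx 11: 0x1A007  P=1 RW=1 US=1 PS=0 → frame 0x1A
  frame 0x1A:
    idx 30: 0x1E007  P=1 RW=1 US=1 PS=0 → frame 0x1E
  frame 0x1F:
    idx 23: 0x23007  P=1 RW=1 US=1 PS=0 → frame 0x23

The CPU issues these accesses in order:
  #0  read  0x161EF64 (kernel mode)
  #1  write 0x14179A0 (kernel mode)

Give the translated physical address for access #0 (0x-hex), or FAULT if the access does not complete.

Walk each access:
#0 VA=0x161EF64 (r,kernel):
  [0] read 0x16 idx=11: raw=0x1A007 flags P=1 W=1 U=1 S=0
  [1] read 0x1A idx=30: raw=0x1E007 flags P=1 W=1 U=1 S=0
  ⇒ phys 0x1EF64  [2 reads]
#1 VA=0x14179A0 (w,kernel):
  [0] read 0x16 idx=10: raw=0x1F007 flags P=1 W=1 U=1 S=0
  [1] read 0x1F idx=23: raw=0x23007 flags P=1 W=1 U=1 S=0
  ⇒ phys 0x239A0  [2 reads]

Access #0 PA: 0x1EF64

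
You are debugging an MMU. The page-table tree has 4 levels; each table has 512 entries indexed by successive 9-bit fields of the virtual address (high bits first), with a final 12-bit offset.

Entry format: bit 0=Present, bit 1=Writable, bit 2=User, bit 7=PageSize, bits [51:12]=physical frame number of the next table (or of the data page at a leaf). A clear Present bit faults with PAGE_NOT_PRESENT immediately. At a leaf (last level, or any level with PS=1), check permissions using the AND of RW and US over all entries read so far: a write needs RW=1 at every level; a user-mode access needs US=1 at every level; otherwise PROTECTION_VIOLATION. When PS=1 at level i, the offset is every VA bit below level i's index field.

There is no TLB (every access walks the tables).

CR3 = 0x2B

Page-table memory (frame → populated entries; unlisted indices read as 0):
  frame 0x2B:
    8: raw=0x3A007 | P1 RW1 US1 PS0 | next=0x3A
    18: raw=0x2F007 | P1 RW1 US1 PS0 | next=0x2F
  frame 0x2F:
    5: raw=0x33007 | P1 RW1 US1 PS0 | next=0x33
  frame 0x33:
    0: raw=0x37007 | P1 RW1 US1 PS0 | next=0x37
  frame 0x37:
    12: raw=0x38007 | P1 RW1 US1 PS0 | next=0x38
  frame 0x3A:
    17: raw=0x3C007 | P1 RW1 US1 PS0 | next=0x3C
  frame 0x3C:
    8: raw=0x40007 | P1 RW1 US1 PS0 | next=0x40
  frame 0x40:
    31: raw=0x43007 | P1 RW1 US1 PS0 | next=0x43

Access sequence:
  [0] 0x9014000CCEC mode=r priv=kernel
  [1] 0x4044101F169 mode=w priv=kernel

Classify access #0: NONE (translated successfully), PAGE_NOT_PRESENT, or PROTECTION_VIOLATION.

Per-access translation:
#0 VA=0x9014000CCEC (r,kernel):
  L0 @0x2B[18] → 0x2F007  P=1,RW=1,US=1,PS=0
  L1 @0x2F[5] → 0x33007  P=1,RW=1,US=1,PS=0
  L2 @0x33[0] → 0x37007  P=1,RW=1,US=1,PS=0
  L3 @0x37[12] → 0x38007  P=1,RW=1,US=1,PS=0
  ⇒ phys 0x38CEC  [4 reads]
#1 VA=0x4044101F169 (w,kernel):
  L0 @0x2B[8] → 0x3A007  P=1,RW=1,US=1,PS=0
  L1 @0x3A[17] → 0x3C007  P=1,RW=1,US=1,PS=0
  L2 @0x3C[8] → 0x40007  P=1,RW=1,US=1,PS=0
  L3 @0x40[31] → 0x43007  P=1,RW=1,US=1,PS=0
  ⇒ phys 0x43169  [4 reads]

Access #0 fault: NONE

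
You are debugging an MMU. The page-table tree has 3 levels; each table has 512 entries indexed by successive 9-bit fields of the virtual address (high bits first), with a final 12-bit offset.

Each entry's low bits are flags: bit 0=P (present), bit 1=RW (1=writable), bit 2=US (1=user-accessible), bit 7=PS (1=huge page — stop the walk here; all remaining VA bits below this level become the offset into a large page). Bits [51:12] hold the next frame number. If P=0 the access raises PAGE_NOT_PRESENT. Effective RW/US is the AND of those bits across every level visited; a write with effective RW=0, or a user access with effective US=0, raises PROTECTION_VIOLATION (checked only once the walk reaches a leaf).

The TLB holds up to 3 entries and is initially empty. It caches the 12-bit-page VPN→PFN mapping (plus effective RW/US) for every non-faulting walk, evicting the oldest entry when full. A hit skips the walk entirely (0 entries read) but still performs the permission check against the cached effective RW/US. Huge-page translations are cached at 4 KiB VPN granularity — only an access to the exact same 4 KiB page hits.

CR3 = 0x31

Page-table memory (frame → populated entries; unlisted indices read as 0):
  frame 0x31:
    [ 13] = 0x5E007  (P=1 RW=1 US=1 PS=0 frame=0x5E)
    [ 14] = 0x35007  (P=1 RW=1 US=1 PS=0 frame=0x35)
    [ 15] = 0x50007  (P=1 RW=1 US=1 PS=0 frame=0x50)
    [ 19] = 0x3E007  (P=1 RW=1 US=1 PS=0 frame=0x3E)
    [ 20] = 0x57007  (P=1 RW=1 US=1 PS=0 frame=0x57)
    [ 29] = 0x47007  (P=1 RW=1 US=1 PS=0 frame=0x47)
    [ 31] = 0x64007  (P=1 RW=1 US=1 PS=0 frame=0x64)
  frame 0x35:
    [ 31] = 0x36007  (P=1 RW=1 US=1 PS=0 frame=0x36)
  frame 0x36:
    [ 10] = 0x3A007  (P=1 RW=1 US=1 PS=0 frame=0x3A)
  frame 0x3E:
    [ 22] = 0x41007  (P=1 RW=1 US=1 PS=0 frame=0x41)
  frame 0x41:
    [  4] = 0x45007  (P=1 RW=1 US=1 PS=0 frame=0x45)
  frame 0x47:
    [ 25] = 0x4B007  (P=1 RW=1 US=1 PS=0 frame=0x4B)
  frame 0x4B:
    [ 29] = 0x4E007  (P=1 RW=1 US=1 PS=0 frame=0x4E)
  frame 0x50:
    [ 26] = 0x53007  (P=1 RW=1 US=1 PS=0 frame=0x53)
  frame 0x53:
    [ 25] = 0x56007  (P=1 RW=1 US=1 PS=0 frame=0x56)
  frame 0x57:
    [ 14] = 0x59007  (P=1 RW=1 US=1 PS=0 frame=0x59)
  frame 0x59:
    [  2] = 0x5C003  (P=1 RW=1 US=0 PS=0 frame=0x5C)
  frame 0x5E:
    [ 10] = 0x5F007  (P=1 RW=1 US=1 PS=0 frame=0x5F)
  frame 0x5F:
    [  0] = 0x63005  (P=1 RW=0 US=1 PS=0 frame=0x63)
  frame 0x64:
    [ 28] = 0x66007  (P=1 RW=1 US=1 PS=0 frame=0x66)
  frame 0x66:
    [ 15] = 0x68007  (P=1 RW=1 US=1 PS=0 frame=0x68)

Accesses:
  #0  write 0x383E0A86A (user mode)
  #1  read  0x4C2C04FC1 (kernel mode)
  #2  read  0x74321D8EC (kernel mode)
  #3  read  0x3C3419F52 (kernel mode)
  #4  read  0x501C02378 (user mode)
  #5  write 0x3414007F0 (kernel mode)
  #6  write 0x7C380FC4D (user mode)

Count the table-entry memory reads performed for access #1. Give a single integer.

Trace:
#0 VA=0x383E0A86A (w,user):
  L0 @0x31[14] → 0x35007  P=1,RW=1,US=1,PS=0
  L1 @0x35[31] → 0x36007  P=1,RW=1,US=1,PS=0
  L2 @0x36[10] → 0x3A007  P=1,RW=1,US=1,PS=0
  → PA=0x3A86A  (3 entries read)
#1 VA=0x4C2C04FC1 (r,kernel):
  L0 @0x31[19] → 0x3E007  P=1,RW=1,US=1,PS=0
  L1 @0x3E[22] → 0x41007  P=1,RW=1,US=1,PS=0
  L2 @0x41[4] → 0x45007  P=1,RW=1,US=1,PS=0
  → PA=0x45FC1  (3 entries read)
#2 VA=0x74321D8EC (r,kernel):
  L0 @0x31[29] → 0x47007  P=1,RW=1,US=1,PS=0
  L1 @0x47[25] → 0x4B007  P=1,RW=1,US=1,PS=0
  L2 @0x4B[29] → 0x4E007  P=1,RW=1,US=1,PS=0
  → PA=0x4E8EC  (3 entries read)
#3 VA=0x3C3419F52 (r,kernel):
  L0 @0x31[15] → 0x50007  P=1,RW=1,US=1,PS=0
  L1 @0x50[26] → 0x53007  P=1,RW=1,US=1,PS=0
  L2 @0x53[25] → 0x56007  P=1,RW=1,US=1,PS=0
  → PA=0x56F52  (3 entries read)
#4 VA=0x501C02378 (r,user):
  L0 @0x31[20] → 0x57007  P=1,RW=1,US=1,PS=0
  L1 @0x57[14] → 0x59007  P=1,RW=1,US=1,PS=0
  L2 @0x59[2] → 0x5C003  P=1,RW=1,US=0,PS=0
  → PROTECTION_VIOLATION  (3 entries read)
#5 VA=0x3414007F0 (w,kernel):
  L0 @0x31[13] → 0x5E007  P=1,RW=1,US=1,PS=0
  L1 @0x5E[10] → 0x5F007  P=1,RW=1,US=1,PS=0
  L2 @0x5F[0] → 0x63005  P=1,RW=0,US=1,PS=0
  → PROTECTION_VIOLATION  (3 entries read)
#6 VA=0x7C380FC4D (w,user):
  L0 @0x31[31] → 0x64007  P=1,RW=1,US=1,PS=0
  L1 @0x64[28] → 0x66007  P=1,RW=1,US=1,PS=0
  L2 @0x66[15] → 0x68007  P=1,RW=1,US=1,PS=0
  → PA=0x68C4D  (3 entries read)

Entries read for #1: 3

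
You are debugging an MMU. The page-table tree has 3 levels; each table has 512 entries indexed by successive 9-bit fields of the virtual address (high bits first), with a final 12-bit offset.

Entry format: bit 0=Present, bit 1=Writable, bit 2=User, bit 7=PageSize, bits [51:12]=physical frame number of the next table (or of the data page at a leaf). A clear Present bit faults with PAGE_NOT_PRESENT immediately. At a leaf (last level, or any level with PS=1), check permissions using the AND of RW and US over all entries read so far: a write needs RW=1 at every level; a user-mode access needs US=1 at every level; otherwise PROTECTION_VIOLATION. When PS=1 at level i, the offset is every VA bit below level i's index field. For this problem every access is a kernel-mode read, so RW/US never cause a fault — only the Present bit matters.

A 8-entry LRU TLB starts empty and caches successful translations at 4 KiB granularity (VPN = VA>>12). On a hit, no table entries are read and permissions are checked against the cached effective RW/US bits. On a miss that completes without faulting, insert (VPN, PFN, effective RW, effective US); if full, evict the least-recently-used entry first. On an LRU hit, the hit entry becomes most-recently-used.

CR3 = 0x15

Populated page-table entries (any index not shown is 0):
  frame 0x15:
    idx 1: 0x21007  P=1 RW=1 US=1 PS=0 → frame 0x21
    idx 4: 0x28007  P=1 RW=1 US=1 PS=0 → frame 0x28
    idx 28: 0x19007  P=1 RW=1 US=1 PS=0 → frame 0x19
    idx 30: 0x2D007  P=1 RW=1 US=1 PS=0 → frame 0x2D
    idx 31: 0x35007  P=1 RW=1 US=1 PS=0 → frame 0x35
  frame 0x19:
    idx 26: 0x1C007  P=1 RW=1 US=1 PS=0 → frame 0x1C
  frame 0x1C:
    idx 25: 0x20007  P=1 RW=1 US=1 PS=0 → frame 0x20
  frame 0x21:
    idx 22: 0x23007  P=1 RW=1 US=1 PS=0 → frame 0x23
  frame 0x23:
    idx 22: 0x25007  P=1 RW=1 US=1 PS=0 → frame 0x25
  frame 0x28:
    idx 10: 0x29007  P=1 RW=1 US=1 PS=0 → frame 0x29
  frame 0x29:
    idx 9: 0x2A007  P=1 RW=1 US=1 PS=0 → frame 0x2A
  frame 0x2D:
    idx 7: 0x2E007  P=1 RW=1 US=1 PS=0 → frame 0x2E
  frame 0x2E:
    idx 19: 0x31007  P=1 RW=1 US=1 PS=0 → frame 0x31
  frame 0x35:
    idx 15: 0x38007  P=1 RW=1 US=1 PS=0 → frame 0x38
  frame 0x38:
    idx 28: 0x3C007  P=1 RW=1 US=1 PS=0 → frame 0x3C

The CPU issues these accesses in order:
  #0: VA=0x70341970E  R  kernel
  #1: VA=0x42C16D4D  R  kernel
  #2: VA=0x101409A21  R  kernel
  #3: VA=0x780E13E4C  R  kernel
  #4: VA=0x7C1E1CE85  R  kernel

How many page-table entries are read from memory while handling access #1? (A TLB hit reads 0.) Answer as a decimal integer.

Trace:
#0 VA=0x70341970E (r,kernel):
  L0 @0x15[28] → 0x19007  P=1,RW=1,US=1,PS=0
  L1 @0x19[26] → 0x1C007  P=1,RW=1,US=1,PS=0
  L2 @0x1C[25] → 0x20007  P=1,RW=1,US=1,PS=0
  ✓ 0x2070E  — 3 lookups
#1 VA=0x42C16D4D (r,kernel):
  L0 @0x15[1] → 0x21007  P=1,RW=1,US=1,PS=0
  L1 @0x21[22] → 0x23007  P=1,RW=1,US=1,PS=0
  L2 @0x23[22] → 0x25007  P=1,RW=1,US=1,PS=0
  ✓ 0x25D4D  — 3 lookups
#2 VA=0x101409A21 (r,kernel):
  L0 @0x15[4] → 0x28007  P=1,RW=1,US=1,PS=0
  L1 @0x28[10] → 0x29007  P=1,RW=1,US=1,PS=0
  L2 @0x29[9] → 0x2A007  P=1,RW=1,US=1,PS=0
  ✓ 0x2AA21  — 3 lookups
#3 VA=0x780E13E4C (r,kernel):
  L0 @0x15[30] → 0x2D007  P=1,RW=1,US=1,PS=0
  L1 @0x2D[7] → 0x2E007  P=1,RW=1,US=1,PS=0
  L2 @0x2E[19] → 0x31007  P=1,RW=1,US=1,PS=0
  ✓ 0x31E4C  — 3 lookups
#4 VA=0x7C1E1CE85 (r,kernel):
  L0 @0x15[31] → 0x35007  P=1,RW=1,US=1,PS=0
  L1 @0x35[15] → 0x38007  P=1,RW=1,US=1,PS=0
  L2 @0x38[28] → 0x3C007  P=1,RW=1,US=1,PS=0
  ✓ 0x3CE85  — 3 lookups

Entries read for #1: 3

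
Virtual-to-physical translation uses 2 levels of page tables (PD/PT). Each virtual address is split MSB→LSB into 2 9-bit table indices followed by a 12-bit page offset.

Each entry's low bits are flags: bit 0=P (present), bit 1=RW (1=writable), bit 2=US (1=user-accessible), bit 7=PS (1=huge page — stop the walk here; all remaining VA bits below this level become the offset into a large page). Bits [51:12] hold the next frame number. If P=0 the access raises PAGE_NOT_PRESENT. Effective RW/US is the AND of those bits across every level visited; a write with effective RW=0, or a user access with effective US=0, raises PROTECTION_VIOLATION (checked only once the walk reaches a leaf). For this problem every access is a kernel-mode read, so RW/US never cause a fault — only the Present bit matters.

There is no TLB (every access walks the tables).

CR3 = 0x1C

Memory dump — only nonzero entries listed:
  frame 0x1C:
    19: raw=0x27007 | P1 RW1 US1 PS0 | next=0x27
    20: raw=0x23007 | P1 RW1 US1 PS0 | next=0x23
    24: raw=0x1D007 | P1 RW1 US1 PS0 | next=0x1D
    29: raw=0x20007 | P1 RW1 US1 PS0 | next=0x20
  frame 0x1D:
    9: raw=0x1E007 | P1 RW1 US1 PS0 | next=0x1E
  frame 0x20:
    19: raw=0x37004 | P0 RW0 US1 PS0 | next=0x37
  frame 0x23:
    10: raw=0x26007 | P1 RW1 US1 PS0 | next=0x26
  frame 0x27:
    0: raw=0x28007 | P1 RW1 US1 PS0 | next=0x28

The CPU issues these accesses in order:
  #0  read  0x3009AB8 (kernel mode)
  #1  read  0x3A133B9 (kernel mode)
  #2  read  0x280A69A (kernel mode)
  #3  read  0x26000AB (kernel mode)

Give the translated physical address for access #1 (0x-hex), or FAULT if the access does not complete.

Trace:
#0 VA=0x3009AB8 (r,kernel):
  [0] read 0x1C idx=24: raw=0x1D007 flags P=1 W=1 U=1 S=0
  [1] read 0x1D idx=9: raw=0x1E007 flags P=1 W=1 U=1 S=0
  ⇒ phys 0x1EAB8  [2 reads]
#1 VA=0x3A133B9 (r,kernel):
  [0] read 0x1C idx=29: raw=0x20007 flags P=1 W=1 U=1 S=0
  [1] read 0x20 idx=19: raw=0x37004 flags P=0 W=0 U=1 S=0
  ⇒ fault: PAGE_NOT_PRESENT  — 2 lookups
#2 VA=0x280A69A (r,kernel):
  [0] read 0x1C idx=20: raw=0x23007 flags P=1 W=1 U=1 S=0
  [1] read 0x23 idx=10: raw=0x26007 flags P=1 W=1 U=1 S=0
  ⇒ phys 0x2669A  [2 reads]
#3 VA=0x26000AB (r,kernel):
  [0] read 0x1C idx=19: raw=0x27007 flags P=1 W=1 U=1 S=0
  [1] read 0x27 idx=0: raw=0x28007 flags P=1 W=1 U=1 S=0
  ⇒ phys 0x280AB  [2 reads]

Access #1 PA: FAULT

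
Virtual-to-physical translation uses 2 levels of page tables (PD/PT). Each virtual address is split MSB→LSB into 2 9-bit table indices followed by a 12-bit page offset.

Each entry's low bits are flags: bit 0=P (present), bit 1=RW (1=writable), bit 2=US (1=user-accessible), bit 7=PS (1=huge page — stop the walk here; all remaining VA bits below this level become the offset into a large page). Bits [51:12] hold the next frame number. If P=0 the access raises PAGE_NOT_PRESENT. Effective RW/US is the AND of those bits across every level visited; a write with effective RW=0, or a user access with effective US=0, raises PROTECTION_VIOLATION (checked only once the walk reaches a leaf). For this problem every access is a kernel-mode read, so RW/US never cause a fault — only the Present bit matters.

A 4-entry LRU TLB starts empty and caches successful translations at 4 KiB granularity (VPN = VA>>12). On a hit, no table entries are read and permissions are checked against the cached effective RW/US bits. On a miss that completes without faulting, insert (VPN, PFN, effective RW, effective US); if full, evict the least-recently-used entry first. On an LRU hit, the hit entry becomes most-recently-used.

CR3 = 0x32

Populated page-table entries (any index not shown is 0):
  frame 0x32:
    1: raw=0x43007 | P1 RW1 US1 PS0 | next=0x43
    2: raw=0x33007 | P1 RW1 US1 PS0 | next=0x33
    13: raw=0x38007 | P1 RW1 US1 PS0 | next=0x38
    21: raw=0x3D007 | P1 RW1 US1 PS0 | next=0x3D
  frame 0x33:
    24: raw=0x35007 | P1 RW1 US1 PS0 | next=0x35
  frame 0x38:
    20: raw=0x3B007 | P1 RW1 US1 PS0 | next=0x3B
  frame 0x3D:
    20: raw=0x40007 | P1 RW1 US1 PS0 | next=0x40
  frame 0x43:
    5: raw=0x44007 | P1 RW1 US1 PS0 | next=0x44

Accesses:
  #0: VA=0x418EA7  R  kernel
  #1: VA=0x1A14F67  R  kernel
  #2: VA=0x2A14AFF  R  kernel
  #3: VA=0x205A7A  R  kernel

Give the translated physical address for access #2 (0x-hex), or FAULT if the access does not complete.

Walk each access:
#0 VA=0x418EA7 (r,kernel):
  L0 @0x32[2] → 0x33007  P=1,RW=1,US=1,PS=0
  L1 @0x33[24] → 0x35007  P=1,RW=1,US=1,PS=0
  ✓ 0x35EA7  — 2 lookups
#1 VA=0x1A14F67 (r,kernel):
  L0 @0x32[13] → 0x38007  P=1,RW=1,US=1,PS=0
  L1 @0x38[20] → 0x3B007  P=1,RW=1,US=1,PS=0
  ✓ 0x3BF67  — 2 lookups
#2 VA=0x2A14AFF (r,kernel):
  L0 @0x32[21] → 0x3D007  P=1,RW=1,US=1,PS=0
  L1 @0x3D[20] → 0x40007  P=1,RW=1,US=1,PS=0
  ✓ 0x40AFF  — 2 lookups
#3 VA=0x205A7A (r,kernel):
  L0 @0x32[1] → 0x43007  P=1,RW=1,US=1,PS=0
  L1 @0x43[5] → 0x44007  P=1,RW=1,US=1,PS=0
  ✓ 0x44A7A  — 2 lookups

Access #2 PA: 0x40AFF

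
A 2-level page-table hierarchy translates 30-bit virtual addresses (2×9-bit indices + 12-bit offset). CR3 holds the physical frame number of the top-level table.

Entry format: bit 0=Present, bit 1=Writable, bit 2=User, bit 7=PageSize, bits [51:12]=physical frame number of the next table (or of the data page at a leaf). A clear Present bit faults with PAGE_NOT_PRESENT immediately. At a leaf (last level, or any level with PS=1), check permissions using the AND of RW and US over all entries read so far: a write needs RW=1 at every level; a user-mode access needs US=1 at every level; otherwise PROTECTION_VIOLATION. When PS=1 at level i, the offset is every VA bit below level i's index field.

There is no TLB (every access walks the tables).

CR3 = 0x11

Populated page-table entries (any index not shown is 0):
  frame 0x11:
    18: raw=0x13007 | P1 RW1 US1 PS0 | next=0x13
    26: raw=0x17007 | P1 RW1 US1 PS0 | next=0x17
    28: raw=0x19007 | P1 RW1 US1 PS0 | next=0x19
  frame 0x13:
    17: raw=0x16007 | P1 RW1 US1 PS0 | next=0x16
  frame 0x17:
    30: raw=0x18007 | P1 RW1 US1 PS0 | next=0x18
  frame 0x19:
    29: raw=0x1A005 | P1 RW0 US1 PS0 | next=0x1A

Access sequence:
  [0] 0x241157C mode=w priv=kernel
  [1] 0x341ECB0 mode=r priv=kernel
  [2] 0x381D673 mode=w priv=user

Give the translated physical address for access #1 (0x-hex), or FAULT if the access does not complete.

Per-access translation:
#0 VA=0x241157C (w,kernel):
  L0: frame=0x11 idx=18 entry=0x13007 [P=1 RW=1 US=1 PS=0]
  L1: frame=0x13 idx=17 entry=0x16007 [P=1 RW=1 US=1 PS=0]
  ⇒ phys 0x1657C  [2 reads]
#1 VA=0x341ECB0 (r,kernel):
  L0: frame=0x11 idx=26 entry=0x17007 [P=1 RW=1 US=1 PS=0]
  L1: frame=0x17 idx=30 entry=0x18007 [P=1 RW=1 US=1 PS=0]
  ⇒ phys 0x18CB0  [2 reads]
#2 VA=0x381D673 (w,user):
  L0: frame=0x11 idx=28 entry=0x19007 [P=1 RW=1 US=1 PS=0]
  L1: frame=0x19 idx=29 entry=0x1A005 [P=1 RW=0 US=1 PS=0]
  ✗ PROTECTION_VIOLATION  [2 reads]

Access #1 PA: 0x18CB0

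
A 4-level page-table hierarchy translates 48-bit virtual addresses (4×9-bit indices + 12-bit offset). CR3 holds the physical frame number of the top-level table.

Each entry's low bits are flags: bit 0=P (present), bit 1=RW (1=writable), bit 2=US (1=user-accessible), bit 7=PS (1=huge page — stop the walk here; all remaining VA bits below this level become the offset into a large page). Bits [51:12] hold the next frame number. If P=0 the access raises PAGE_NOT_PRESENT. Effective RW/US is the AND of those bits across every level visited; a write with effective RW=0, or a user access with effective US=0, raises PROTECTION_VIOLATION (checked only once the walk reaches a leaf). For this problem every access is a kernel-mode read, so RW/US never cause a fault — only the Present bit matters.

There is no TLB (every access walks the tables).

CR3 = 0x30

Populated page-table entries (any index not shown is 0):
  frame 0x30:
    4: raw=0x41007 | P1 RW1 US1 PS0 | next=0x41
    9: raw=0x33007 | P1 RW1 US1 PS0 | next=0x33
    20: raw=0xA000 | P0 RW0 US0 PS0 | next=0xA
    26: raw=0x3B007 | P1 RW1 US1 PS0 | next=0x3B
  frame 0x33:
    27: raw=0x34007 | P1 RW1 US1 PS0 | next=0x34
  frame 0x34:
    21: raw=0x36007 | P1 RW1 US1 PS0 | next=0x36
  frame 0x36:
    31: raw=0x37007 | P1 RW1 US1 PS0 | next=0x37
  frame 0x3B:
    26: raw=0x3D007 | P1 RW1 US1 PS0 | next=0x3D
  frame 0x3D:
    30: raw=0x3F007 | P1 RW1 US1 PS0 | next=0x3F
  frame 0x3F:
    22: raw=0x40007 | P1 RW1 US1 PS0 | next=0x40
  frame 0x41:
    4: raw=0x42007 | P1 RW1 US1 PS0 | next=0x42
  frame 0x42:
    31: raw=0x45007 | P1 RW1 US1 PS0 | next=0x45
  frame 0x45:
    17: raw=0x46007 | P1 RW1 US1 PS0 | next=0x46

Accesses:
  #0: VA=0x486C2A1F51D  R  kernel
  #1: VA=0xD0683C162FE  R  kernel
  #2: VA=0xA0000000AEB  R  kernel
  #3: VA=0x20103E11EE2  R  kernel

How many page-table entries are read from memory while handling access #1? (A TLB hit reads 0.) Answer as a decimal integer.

Walk each access:
#0 VA=0x486C2A1F51D (r,kernel):
  L0: frame=0x30 idx=9 entry=0x33007 [P=1 RW=1 US=1 PS=0]
  L1: frame=0x33 idx=27 entry=0x34007 [P=1 RW=1 US=1 PS=0]
  L2: frame=0x34 idx=21 entry=0x36007 [P=1 RW=1 US=1 PS=0]
  L3: frame=0x36 idx=31 entry=0x37007 [P=1 RW=1 US=1 PS=0]
  → PA=0x3751D  (4 entries read)
#1 VA=0xD0683C162FE (r,kernel):
  L0: frame=0x30 idx=26 entry=0x3B007 [P=1 RW=1 US=1 PS=0]
  L1: frame=0x3B idx=26 entry=0x3D007 [P=1 RW=1 US=1 PS=0]
  L2: frame=0x3D idx=30 entry=0x3F007 [P=1 RW=1 US=1 PS=0]
  L3: frame=0x3F idx=22 entry=0x40007 [P=1 RW=1 US=1 PS=0]
  → PA=0x402FE  (4 entries read)
#2 VA=0xA0000000AEB (r,kernel):
  L0: frame=0x30 idx=20 entry=0xA000 [P=0 RW=0 US=0 PS=0]
  ✗ PAGE_NOT_PRESENT  [1 reads]
#3 VA=0x20103E11EE2 (r,kernel):
  L0: frame=0x30 idx=4 entry=0x41007 [P=1 RW=1 US=1 PS=0]
  L1: frame=0x41 idx=4 entry=0x42007 [P=1 RW=1 US=1 PS=0]
  L2: frame=0x42 idx=31 entry=0x45007 [P=1 RW=1 US=1 PS=0]
  L3: frame=0x45 idx=17 entry=0x46007 [P=1 RW=1 US=1 PS=0]
  → PA=0x46EE2  (4 entries read)

Entries read for #1: 4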